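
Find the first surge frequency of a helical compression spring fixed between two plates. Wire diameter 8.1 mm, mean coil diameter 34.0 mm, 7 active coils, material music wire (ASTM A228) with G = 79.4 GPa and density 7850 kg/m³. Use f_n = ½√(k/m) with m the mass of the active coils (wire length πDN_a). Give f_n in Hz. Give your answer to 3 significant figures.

358 Hz

k = Gd⁴/(8D³N_a) = (79.4×10³)(8.1⁴)/(8·34.0³·7) = 155.29 N/mm = 1.5529e+05 N/m
Wire length L = πDN_a = π·34.0·7 = 747.7 mm
m = ρ·(πd²/4)·L = 7850 × 51.53×10⁻⁶ m² × 0.7477 m = 0.30245 kg
f_n = ½√(k/m) = 0.5·√(1.5529e+05/0.30245) = 0.5·√(5.1343e+05) = 358.27 Hz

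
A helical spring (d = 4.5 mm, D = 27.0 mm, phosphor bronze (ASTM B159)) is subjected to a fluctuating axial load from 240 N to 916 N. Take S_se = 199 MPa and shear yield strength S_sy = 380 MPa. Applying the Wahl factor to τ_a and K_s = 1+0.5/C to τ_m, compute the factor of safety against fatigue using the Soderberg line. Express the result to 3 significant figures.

C = D/d = 27.0/4.5 = 6.0000; K_W = (4C−1)/(4C−4)+0.615/C = 1.2525; K_s = 1+0.5/C = 1.0833
F_a = (F_max−F_min)/2 = 338 N; F_m = (F_max+F_min)/2 = 578 N
τ_a = K_W·8F_aD/(πd³) = 1.2525 × 255.03 = 319.42 MPa
τ_m = K_s·8F_mD/(πd³) = 1.0833 × 436.11 = 472.45 MPa
Soderberg: 1/n_f = τ_a/S_se + τ_m/S_sy = 319.42/199 + 472.45/380 = 1.60512 + 1.24329 = 2.8484
n_f = 1/2.8484 = 0.3511

0.351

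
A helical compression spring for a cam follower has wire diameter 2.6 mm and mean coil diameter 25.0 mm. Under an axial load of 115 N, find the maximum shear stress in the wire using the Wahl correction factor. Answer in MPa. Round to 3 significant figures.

479 MPa

Spring index C = D/d = 25.0/2.6 = 9.6154
K_W = (4C−1)/(4C−4) + 0.615/C = 37.462/34.462 + 0.0640 = 1.1510
τ₀ = 8FD/(πd³) = 8·115·25.0/(π·2.6³) = 23000/55.217 = 416.54 MPa
τ_max = K·τ₀ = 1.1510 × 416.54 = 479.44 MPa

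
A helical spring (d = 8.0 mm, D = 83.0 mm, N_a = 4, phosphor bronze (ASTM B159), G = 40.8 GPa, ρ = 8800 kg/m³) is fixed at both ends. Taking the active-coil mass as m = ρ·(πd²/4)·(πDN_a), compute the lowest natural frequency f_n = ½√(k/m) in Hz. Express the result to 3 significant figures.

70.4 Hz

k = Gd⁴/(8D³N_a) = (40.8×10³)(8.0⁴)/(8·83.0³·4) = 9.1335 N/mm = 9133.5 N/m
Wire length L = πDN_a = π·83.0·4 = 1043 mm
m = ρ·(πd²/4)·L = 8800 × 50.265×10⁻⁶ m² × 1.043 m = 0.46136 kg
f_n = ½√(k/m) = 0.5·√(9133.5/0.46136) = 0.5·√(19797) = 70.351 Hz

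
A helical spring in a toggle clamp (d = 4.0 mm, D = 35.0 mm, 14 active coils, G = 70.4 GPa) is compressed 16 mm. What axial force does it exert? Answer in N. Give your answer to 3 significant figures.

k = Gd⁴/(8D³N_a) = (70.4×10³)(4.0⁴)/(8·35.0³·14) = 3.7531 N/mm
F = k·δ = 3.7531 × 16 = 60.05 N

60.0 N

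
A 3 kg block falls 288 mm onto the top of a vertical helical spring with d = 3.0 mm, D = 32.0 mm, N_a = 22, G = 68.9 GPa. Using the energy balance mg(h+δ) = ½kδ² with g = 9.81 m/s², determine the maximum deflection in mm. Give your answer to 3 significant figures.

k = Gd⁴/(8D³N_a) = (68.9×10³)(3.0⁴)/(8·32.0³·22) = 0.9677 N/mm
W = mg = 3 × 9.81 = 29.43 N
½kδ² − Wδ − Wh = 0 → δ = (W + √(W² + 2kWh))/k
δ = (29.43 + √(866.12 + 16404.2))/0.9677 = (29.43 + 131.42)/0.9677 = 166.21 mm

166 mm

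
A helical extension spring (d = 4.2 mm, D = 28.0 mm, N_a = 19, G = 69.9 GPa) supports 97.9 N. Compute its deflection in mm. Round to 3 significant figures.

15.0 mm

k = Gd⁴/(8D³N_a) = (69.9×10³)(4.2⁴)/(8·28.0³·19) = 6.5186 N/mm
δ = F/k = 97.9 / 6.5186 = 15.018 mm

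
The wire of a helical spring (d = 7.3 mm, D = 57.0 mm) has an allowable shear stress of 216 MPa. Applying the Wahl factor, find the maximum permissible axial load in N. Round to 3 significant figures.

487 N

C = D/d = 57.0/7.3 = 7.8082
K_W = (4C−1)/(4C−4) + 0.615/C = 30.233/27.233 + 0.0788 = 1.1889
τ_max = K·8FD/(πd³) → F_max = τ_allow·πd³/(8DK)
F_max = 216·π·7.3³/(8·57.0·1.1889) = 2.6398e+05/542.15 = 486.92 N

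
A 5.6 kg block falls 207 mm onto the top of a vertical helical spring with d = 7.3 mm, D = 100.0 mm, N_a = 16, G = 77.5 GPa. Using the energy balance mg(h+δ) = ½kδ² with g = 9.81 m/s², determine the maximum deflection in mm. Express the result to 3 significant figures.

151 mm

k = Gd⁴/(8D³N_a) = (77.5×10³)(7.3⁴)/(8·100.0³·16) = 1.7194 N/mm
W = mg = 5.6 × 9.81 = 54.936 N
½kδ² − Wδ − Wh = 0 → δ = (W + √(W² + 2kWh))/k
δ = (54.936 + √(3018 + 39105.7))/1.7194 = (54.936 + 205.24)/1.7194 = 151.32 mm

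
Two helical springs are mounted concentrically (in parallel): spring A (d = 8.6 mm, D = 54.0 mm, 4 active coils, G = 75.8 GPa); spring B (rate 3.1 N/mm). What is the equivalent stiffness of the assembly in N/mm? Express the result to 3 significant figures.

k_A = Gd⁴/(8D³N_a) = (75.8×10³)(8.6⁴)/(8·54.0³·4) = 82.287 N/mm
Parallel: k_eq = 82.287 + 3.1 = 85.387 N/mm

85.4 N/mm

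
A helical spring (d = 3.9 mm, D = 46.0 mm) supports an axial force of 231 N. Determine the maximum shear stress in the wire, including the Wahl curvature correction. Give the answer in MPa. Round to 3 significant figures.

Spring index C = D/d = 46.0/3.9 = 11.7949
K_W = (4C−1)/(4C−4) + 0.615/C = 46.179/43.179 + 0.0521 = 1.1216
τ₀ = 8FD/(πd³) = 8·231·46.0/(π·3.9³) = 85008/186.36 = 456.16 MPa
τ_max = K·τ₀ = 1.1216 × 456.16 = 511.64 MPa

512 MPa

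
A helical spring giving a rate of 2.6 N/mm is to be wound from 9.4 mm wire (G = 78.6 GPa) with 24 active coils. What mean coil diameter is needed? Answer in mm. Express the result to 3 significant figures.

107 mm

D = (Gd⁴/(8N_a·k))^(1/3) = (78.6×10³·9.4⁴/(8·24·2.6))^(1/3)
  = (1.2293e+06)^(1/3) = 107.1239 mm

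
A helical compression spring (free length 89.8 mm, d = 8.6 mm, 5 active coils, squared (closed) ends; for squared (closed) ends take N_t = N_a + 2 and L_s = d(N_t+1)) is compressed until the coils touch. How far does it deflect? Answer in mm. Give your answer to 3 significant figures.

21.0 mm

N_t = 7; L_s = 8.6·8 = 68.8 mm
δ_solid = L₀ − L_s = 89.8 − 68.8 = 21 mm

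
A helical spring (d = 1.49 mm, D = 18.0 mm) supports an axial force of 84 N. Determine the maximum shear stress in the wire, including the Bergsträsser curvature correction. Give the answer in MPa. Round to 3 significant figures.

Spring index C = D/d = 18.0/1.49 = 12.0805
K_B = (4C+2)/(4C−3) = 50.322/45.322 = 1.1103
τ₀ = 8FD/(πd³) = 8·84·18.0/(π·1.49³) = 12096/10.392 = 1163.9 MPa
τ_max = K·τ₀ = 1.1103 × 1163.9 = 1292.4 MPa

1290 MPa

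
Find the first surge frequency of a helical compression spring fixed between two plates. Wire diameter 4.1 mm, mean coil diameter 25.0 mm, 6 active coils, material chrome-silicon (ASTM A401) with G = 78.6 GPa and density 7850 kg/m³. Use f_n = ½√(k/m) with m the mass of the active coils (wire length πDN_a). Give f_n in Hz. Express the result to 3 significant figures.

k = Gd⁴/(8D³N_a) = (78.6×10³)(4.1⁴)/(8·25.0³·6) = 29.614 N/mm = 29614 N/m
Wire length L = πDN_a = π·25.0·6 = 471.24 mm
m = ρ·(πd²/4)·L = 7850 × 13.203×10⁻⁶ m² × 0.47124 m = 0.048839 kg
f_n = ½√(k/m) = 0.5·√(29614/0.048839) = 0.5·√(6.0636e+05) = 389.34 Hz

389 Hz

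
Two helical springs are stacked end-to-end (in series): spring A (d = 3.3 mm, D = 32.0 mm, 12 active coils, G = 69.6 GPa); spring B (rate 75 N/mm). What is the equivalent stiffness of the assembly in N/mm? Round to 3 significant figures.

k_A = Gd⁴/(8D³N_a) = (69.6×10³)(3.3⁴)/(8·32.0³·12) = 2.6239 N/mm
Series: 1/k_eq = 1/2.6239 + 1/75 = 0.39445; k_eq = 2.5352 N/mm

2.54 N/mm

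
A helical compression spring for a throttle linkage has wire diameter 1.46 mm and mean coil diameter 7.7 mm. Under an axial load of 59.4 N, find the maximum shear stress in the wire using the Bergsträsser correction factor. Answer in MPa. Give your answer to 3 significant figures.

478 MPa

Spring index C = D/d = 7.7/1.46 = 5.2740
K_B = (4C+2)/(4C−3) = 23.096/18.096 = 1.2763
τ₀ = 8FD/(πd³) = 8·59.4·7.7/(π·1.46³) = 3659.04/9.7771 = 374.25 MPa
τ_max = K·τ₀ = 1.2763 × 374.25 = 477.65 MPa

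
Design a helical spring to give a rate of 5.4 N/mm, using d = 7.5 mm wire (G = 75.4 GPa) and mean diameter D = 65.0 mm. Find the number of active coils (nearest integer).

20

N_a = Gd⁴/(8D³k) = (75.4×10³ × 7.5⁴)/(8 × 65.0³ × 5.4)
    = 2.3857e+08 / 1.18638e+07 = 20.11 → 20 coils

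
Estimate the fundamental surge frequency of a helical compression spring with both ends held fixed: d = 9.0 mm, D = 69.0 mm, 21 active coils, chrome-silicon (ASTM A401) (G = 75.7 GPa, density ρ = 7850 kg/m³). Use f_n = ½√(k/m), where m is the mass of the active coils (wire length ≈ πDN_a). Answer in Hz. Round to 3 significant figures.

31.5 Hz

k = Gd⁴/(8D³N_a) = (75.7×10³)(9.0⁴)/(8·69.0³·21) = 8.9993 N/mm = 8999.3 N/m
Wire length L = πDN_a = π·69.0·21 = 4552.2 mm
m = ρ·(πd²/4)·L = 7850 × 63.617×10⁻⁶ m² × 4.5522 m = 2.2733 kg
f_n = ½√(k/m) = 0.5·√(8999.3/2.2733) = 0.5·√(3958.6) = 31.459 Hz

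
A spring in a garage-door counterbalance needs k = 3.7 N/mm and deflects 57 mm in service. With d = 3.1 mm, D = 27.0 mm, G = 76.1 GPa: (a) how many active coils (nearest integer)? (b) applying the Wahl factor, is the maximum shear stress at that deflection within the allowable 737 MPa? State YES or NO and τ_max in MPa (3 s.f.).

(a) 12 coils; (b) YES, τ_max = 571 MPa

N_a = Gd⁴/(8D³k) = (76.1×10³)(3.1⁴)/(8·27.0³·3.7) = 12.06 → N_a = 12
Actual rate k = Gd⁴/(8D³·12) = 3.7194 N/mm
Working load F = kδ = 3.7194·57 = 212 N
C = 27.0/3.1 = 8.7097; K_W = (4C−1)/(4C−4)+0.615/C = 1.1679
τ_max = K_W·8FD/(πd³) = 1.1679·489.29 = 571.43 MPa
τ_max ≤ 737 MPa → acceptable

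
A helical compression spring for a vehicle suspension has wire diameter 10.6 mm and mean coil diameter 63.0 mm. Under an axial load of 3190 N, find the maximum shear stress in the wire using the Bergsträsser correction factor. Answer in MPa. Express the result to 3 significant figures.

Spring index C = D/d = 63.0/10.6 = 5.9434
K_B = (4C+2)/(4C−3) = 25.774/20.774 = 1.2407
τ₀ = 8FD/(πd³) = 8·3190·63.0/(π·10.6³) = 1.60776e+06/3741.7 = 429.69 MPa
τ_max = K·τ₀ = 1.2407 × 429.69 = 533.11 MPa

533 MPa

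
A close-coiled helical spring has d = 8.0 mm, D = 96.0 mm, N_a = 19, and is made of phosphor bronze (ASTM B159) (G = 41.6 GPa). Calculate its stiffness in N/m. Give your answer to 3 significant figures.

k = Gd⁴/(8D³N_a) = (41.6×10³ × 8.0⁴) / (8 × 96.0³ × 19)
  = 1.70394e+08 / 1.3448e+08 = 1.2671 N/mm = 1267.1 N/m

1270 N/m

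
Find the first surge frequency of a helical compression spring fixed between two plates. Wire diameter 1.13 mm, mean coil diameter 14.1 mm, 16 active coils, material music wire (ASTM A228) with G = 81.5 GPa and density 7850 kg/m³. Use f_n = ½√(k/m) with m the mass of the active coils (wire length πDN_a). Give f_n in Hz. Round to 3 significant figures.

k = Gd⁴/(8D³N_a) = (81.5×10³)(1.13⁴)/(8·14.1³·16) = 0.37034 N/mm = 370.34 N/m
Wire length L = πDN_a = π·14.1·16 = 708.74 mm
m = ρ·(πd²/4)·L = 7850 × 1.0029×10⁻⁶ m² × 0.70874 m = 0.0055796 kg
f_n = ½√(k/m) = 0.5·√(370.34/0.0055796) = 0.5·√(66374) = 128.82 Hz

129 Hz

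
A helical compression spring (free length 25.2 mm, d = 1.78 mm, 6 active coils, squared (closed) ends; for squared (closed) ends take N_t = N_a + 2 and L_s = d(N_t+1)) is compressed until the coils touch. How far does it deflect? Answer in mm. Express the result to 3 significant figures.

9.18 mm

N_t = 8; L_s = 1.78·9 = 16.02 mm
δ_solid = L₀ − L_s = 25.2 − 16.02 = 9.18 mm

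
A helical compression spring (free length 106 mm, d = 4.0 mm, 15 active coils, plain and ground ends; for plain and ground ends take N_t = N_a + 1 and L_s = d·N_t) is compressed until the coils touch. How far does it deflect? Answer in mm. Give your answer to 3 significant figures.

42.0 mm

N_t = 16; L_s = 4.0·16 = 64 mm
δ_solid = L₀ − L_s = 106 − 64 = 42 mm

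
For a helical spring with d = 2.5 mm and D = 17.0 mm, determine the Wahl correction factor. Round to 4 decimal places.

1.2198

C = D/d = 17.0/2.5 = 6.8000
K_W = (4C−1)/(4C−4) + 0.615/C = 26.200/23.200 + 0.0904 = 1.2198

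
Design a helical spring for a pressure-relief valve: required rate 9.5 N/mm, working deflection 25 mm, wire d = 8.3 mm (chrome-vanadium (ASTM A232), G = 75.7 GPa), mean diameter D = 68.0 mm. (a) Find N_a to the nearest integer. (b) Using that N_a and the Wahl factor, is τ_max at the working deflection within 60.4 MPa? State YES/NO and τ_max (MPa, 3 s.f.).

N_a = Gd⁴/(8D³k) = (75.7×10³)(8.3⁴)/(8·68.0³·9.5) = 15.03 → N_a = 15
Actual rate k = Gd⁴/(8D³·15) = 9.5214 N/mm
Working load F = kδ = 9.5214·25 = 238.03 N
C = 68.0/8.3 = 8.1928; K_W = (4C−1)/(4C−4)+0.615/C = 1.1793
τ_max = K_W·8FD/(πd³) = 1.1793·72.087 = 85.015 MPa
τ_max > 60.4 MPa → exceeds allowable

(a) 15 coils; (b) NO, τ_max = 85.0 MPa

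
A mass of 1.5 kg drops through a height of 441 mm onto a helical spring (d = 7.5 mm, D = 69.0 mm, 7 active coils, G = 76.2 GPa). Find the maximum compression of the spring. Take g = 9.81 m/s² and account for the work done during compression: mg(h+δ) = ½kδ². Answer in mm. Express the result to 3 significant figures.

k = Gd⁴/(8D³N_a) = (76.2×10³)(7.5⁴)/(8·69.0³·7) = 13.106 N/mm
W = mg = 1.5 × 9.81 = 14.715 N
½kδ² − Wδ − Wh = 0 → δ = (W + √(W² + 2kWh))/k
δ = (14.715 + √(216.53 + 170096))/13.106 = (14.715 + 412.69)/13.106 = 32.612 mm

32.6 mm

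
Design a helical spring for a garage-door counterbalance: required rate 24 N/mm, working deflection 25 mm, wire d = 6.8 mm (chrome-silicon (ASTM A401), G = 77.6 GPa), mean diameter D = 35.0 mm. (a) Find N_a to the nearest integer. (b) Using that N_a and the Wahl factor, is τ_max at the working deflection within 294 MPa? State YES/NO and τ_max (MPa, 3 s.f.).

N_a = Gd⁴/(8D³k) = (77.6×10³)(6.8⁴)/(8·35.0³·24) = 20.16 → N_a = 20
Actual rate k = Gd⁴/(8D³·20) = 24.187 N/mm
Working load F = kδ = 24.187·25 = 604.66 N
C = 35.0/6.8 = 5.1471; K_W = (4C−1)/(4C−4)+0.615/C = 1.3003
τ_max = K_W·8FD/(πd³) = 1.3003·171.39 = 222.87 MPa
τ_max ≤ 294 MPa → acceptable

(a) 20 coils; (b) YES, τ_max = 223 MPa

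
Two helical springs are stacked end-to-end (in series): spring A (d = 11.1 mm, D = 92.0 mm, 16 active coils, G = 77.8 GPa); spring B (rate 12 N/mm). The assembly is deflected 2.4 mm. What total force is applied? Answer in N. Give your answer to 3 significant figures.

k_A = Gd⁴/(8D³N_a) = (77.8×10³)(11.1⁴)/(8·92.0³·16) = 11.849 N/mm
Series: 1/k_eq = 1/11.849 + 1/12 = 0.16773; k_eq = 5.9621 N/mm
F = k_eq·δ = 5.9621·2.4 = 14.309 N

14.3 N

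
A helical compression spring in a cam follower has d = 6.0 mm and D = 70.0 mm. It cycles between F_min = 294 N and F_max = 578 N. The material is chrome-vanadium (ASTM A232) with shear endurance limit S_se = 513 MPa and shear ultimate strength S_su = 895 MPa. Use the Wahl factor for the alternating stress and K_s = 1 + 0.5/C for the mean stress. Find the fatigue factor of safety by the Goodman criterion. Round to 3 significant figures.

C = D/d = 70.0/6.0 = 11.6667; K_W = (4C−1)/(4C−4)+0.615/C = 1.1230; K_s = 1+0.5/C = 1.0429
F_a = (F_max−F_min)/2 = 142 N; F_m = (F_max+F_min)/2 = 436 N
τ_a = K_W·8F_aD/(πd³) = 1.1230 × 117.19 = 131.6 MPa
τ_m = K_s·8F_mD/(πd³) = 1.0429 × 359.81 = 375.23 MPa
Goodman: 1/n_f = τ_a/S_se + τ_m/S_su = 131.6/513 + 375.23/895 = 0.25653 + 0.41925 = 0.67578
n_f = 1/0.67578 = 1.48

1.48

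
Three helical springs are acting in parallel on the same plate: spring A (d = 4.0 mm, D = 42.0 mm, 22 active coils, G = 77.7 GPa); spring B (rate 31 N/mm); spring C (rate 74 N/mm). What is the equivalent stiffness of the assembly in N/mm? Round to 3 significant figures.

107 N/mm

k_A = Gd⁴/(8D³N_a) = (77.7×10³)(4.0⁴)/(8·42.0³·22) = 1.5255 N/mm
Parallel: k_eq = 1.5255 + 31 + 74 = 106.53 N/mm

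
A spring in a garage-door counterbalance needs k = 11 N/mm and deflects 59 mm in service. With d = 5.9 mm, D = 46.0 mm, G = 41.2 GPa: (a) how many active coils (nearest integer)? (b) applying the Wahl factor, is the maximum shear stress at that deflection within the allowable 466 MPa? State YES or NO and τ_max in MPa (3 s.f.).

N_a = Gd⁴/(8D³k) = (41.2×10³)(5.9⁴)/(8·46.0³·11) = 5.828 → N_a = 6
Actual rate k = Gd⁴/(8D³·6) = 10.685 N/mm
Working load F = kδ = 10.685·59 = 630.44 N
C = 46.0/5.9 = 7.7966; K_W = (4C−1)/(4C−4)+0.615/C = 1.1892
τ_max = K_W·8FD/(πd³) = 1.1892·359.57 = 427.61 MPa
τ_max ≤ 466 MPa → acceptable

(a) 6 coils; (b) YES, τ_max = 428 MPa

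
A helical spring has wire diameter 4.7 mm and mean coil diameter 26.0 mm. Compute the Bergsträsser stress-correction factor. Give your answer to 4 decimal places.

1.2614

C = D/d = 26.0/4.7 = 5.5319
K_B = (4C+2)/(4C−3) = 24.128/19.128 = 1.2614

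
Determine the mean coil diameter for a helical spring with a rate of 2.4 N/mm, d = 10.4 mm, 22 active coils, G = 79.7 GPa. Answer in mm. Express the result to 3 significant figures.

130 mm

D = (Gd⁴/(8N_a·k))^(1/3) = (79.7×10³·10.4⁴/(8·22·2.4))^(1/3)
  = (2.20733e+06)^(1/3) = 130.2035 mm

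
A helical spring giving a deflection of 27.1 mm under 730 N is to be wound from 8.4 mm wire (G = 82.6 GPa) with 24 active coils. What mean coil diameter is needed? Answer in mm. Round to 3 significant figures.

43.0 mm

Required rate k = F/δ = 730/27.1 = 26.937 N/mm
D = (Gd⁴/(8N_a·k))^(1/3) = (82.6×10³·8.4⁴/(8·24·26.937))^(1/3)
  = (79513.8)^(1/3) = 43.0012 mm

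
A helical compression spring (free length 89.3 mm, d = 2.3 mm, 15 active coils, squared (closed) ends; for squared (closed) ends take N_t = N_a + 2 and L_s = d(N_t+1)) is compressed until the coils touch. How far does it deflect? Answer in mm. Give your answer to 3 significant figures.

N_t = 17; L_s = 2.3·18 = 41.4 mm
δ_solid = L₀ − L_s = 89.3 − 41.4 = 47.9 mm

47.9 mm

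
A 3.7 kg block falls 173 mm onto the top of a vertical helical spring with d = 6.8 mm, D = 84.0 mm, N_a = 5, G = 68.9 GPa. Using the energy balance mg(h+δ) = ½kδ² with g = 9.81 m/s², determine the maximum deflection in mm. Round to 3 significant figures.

51.2 mm

k = Gd⁴/(8D³N_a) = (68.9×10³)(6.8⁴)/(8·84.0³·5) = 6.2138 N/mm
W = mg = 3.7 × 9.81 = 36.297 N
½kδ² − Wδ − Wh = 0 → δ = (W + √(W² + 2kWh))/k
δ = (36.297 + √(1317.5 + 78037.6))/6.2138 = (36.297 + 281.7)/6.2138 = 51.176 mm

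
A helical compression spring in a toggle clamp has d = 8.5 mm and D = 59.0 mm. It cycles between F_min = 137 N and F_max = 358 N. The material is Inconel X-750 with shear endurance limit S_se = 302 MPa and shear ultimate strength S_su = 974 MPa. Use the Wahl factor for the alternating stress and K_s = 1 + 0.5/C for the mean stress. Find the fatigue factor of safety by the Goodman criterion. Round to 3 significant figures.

5.70

C = D/d = 59.0/8.5 = 6.9412; K_W = (4C−1)/(4C−4)+0.615/C = 1.2148; K_s = 1+0.5/C = 1.0720
F_a = (F_max−F_min)/2 = 110.5 N; F_m = (F_max+F_min)/2 = 247.5 N
τ_a = K_W·8F_aD/(πd³) = 1.2148 × 27.033 = 32.841 MPa
τ_m = K_s·8F_mD/(πd³) = 1.0720 × 60.549 = 64.911 MPa
Goodman: 1/n_f = τ_a/S_se + τ_m/S_su = 32.841/302 + 64.911/974 = 0.10875 + 0.06664 = 0.17539
n_f = 1/0.17539 = 5.702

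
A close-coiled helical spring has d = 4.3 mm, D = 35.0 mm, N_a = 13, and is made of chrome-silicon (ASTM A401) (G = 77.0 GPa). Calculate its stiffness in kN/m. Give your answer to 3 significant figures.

k = Gd⁴/(8D³N_a) = (77.0×10³ × 4.3⁴) / (8 × 35.0³ × 13)
  = 2.63248e+07 / 4.459e+06 = 5.9037 N/mm

5.90 kN/m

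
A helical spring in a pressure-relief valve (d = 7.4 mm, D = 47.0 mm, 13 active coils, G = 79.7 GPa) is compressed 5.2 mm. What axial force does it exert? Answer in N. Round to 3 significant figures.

115 N

k = Gd⁴/(8D³N_a) = (79.7×10³)(7.4⁴)/(8·47.0³·13) = 22.134 N/mm
F = k·δ = 22.134 × 5.2 = 115.1 N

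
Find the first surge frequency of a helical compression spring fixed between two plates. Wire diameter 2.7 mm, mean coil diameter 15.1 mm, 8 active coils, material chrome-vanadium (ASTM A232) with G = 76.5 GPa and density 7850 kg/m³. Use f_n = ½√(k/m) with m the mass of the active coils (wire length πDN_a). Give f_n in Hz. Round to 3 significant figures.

520 Hz

k = Gd⁴/(8D³N_a) = (76.5×10³)(2.7⁴)/(8·15.1³·8) = 18.45 N/mm = 18450 N/m
Wire length L = πDN_a = π·15.1·8 = 379.5 mm
m = ρ·(πd²/4)·L = 7850 × 5.7256×10⁻⁶ m² × 0.3795 m = 0.017057 kg
f_n = ½√(k/m) = 0.5·√(18450/0.017057) = 0.5·√(1.0817e+06) = 520.02 Hz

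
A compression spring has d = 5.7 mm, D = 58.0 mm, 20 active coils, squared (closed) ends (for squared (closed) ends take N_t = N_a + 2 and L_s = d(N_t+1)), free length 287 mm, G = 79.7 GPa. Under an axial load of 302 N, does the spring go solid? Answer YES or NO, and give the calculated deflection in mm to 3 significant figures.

k = Gd⁴/(8D³N_a) = (79.7×10³)(5.7⁴)/(8·58.0³·20) = 2.695 N/mm
N_t = 22; L_s = 5.7·23 = 131.1 mm; δ_solid = L₀ − L_s = 287 − 131.1 = 155.9 mm
δ = F/k = 302/2.695 = 112.06 mm
δ < δ_solid → spring does not go solid

NO, δ = 112 mm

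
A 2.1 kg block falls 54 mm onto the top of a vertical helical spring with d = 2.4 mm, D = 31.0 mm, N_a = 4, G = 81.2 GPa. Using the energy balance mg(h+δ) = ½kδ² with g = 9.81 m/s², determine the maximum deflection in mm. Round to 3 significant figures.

k = Gd⁴/(8D³N_a) = (81.2×10³)(2.4⁴)/(8·31.0³·4) = 2.826 N/mm
W = mg = 2.1 × 9.81 = 20.601 N
½kδ² − Wδ − Wh = 0 → δ = (W + √(W² + 2kWh))/k
δ = (20.601 + √(424.4 + 6287.5))/2.826 = (20.601 + 81.926)/2.826 = 36.28 mm

36.3 mm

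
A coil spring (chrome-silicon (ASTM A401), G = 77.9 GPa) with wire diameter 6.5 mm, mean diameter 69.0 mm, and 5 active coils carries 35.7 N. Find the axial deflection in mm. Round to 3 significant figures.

k = Gd⁴/(8D³N_a) = (77.9×10³)(6.5⁴)/(8·69.0³·5) = 10.582 N/mm
δ = F/k = 35.7 / 10.582 = 3.3735 mm

3.37 mm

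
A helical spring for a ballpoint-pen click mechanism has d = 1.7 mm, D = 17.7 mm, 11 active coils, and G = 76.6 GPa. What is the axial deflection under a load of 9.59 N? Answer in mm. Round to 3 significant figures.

7.31 mm

k = Gd⁴/(8D³N_a) = (76.6×10³)(1.7⁴)/(8·17.7³·11) = 1.3111 N/mm
δ = F/k = 9.59 / 1.3111 = 7.3147 mm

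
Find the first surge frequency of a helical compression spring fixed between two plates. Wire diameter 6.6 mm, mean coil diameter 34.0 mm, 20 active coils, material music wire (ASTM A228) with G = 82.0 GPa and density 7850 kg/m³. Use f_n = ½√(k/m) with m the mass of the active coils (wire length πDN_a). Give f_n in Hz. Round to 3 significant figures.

104 Hz

k = Gd⁴/(8D³N_a) = (82.0×10³)(6.6⁴)/(8·34.0³·20) = 24.742 N/mm = 24742 N/m
Wire length L = πDN_a = π·34.0·20 = 2136.3 mm
m = ρ·(πd²/4)·L = 7850 × 34.212×10⁻⁶ m² × 2.1363 m = 0.57373 kg
f_n = ½√(k/m) = 0.5·√(24742/0.57373) = 0.5·√(43125) = 103.83 Hz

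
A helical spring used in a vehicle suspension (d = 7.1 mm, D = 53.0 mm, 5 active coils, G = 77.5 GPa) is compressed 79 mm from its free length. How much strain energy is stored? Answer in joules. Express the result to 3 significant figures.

k = Gd⁴/(8D³N_a) = (77.5×10³)(7.1⁴)/(8·53.0³·5) = 33.071 N/mm
U = ½kδ² = 0.5 × 33.071 × 79² = 1.032e+05 N·mm = 103.2 J

103 J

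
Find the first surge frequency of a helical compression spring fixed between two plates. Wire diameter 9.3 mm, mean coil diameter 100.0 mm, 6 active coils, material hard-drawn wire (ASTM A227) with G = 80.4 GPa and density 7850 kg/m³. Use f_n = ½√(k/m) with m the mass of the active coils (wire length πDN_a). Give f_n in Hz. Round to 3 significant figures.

55.8 Hz

k = Gd⁴/(8D³N_a) = (80.4×10³)(9.3⁴)/(8·100.0³·6) = 12.53 N/mm = 12530 N/m
Wire length L = πDN_a = π·100.0·6 = 1885 mm
m = ρ·(πd²/4)·L = 7850 × 67.929×10⁻⁶ m² × 1.885 m = 1.0051 kg
f_n = ½√(k/m) = 0.5·√(12530/1.0051) = 0.5·√(12466) = 55.825 Hz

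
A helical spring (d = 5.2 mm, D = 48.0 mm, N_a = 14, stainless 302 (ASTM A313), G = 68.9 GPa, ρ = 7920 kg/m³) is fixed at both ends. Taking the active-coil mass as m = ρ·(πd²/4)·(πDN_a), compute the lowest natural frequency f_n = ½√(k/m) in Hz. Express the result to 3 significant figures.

k = Gd⁴/(8D³N_a) = (68.9×10³)(5.2⁴)/(8·48.0³·14) = 4.0672 N/mm = 4067.2 N/m
Wire length L = πDN_a = π·48.0·14 = 2111.2 mm
m = ρ·(πd²/4)·L = 7920 × 21.237×10⁻⁶ m² × 2.1112 m = 0.35509 kg
f_n = ½√(k/m) = 0.5·√(4067.2/0.35509) = 0.5·√(11454) = 53.511 Hz

53.5 Hz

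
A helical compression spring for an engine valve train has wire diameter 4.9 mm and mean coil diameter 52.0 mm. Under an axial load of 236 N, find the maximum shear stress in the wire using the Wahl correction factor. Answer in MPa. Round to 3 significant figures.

Spring index C = D/d = 52.0/4.9 = 10.6122
K_W = (4C−1)/(4C−4) + 0.615/C = 41.449/38.449 + 0.0580 = 1.1360
τ₀ = 8FD/(πd³) = 8·236·52.0/(π·4.9³) = 98176/369.61 = 265.62 MPa
τ_max = K·τ₀ = 1.1360 × 265.62 = 301.74 MPa

302 MPa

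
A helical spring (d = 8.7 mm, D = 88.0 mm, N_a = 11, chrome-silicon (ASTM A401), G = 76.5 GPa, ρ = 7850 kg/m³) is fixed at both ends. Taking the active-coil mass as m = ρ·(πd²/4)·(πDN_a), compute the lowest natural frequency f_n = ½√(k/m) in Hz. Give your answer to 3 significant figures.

k = Gd⁴/(8D³N_a) = (76.5×10³)(8.7⁴)/(8·88.0³·11) = 7.3082 N/mm = 7308.2 N/m
Wire length L = πDN_a = π·88.0·11 = 3041.1 mm
m = ρ·(πd²/4)·L = 7850 × 59.447×10⁻⁶ m² × 3.0411 m = 1.4191 kg
f_n = ½√(k/m) = 0.5·√(7308.2/1.4191) = 0.5·√(5149.7) = 35.881 Hz

35.9 Hz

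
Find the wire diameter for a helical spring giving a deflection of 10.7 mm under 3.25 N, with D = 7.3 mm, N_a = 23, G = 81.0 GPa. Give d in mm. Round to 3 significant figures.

Required rate k = F/δ = 3.25/10.7 = 0.30374 N/mm
d = (8D³N_a·k / G)^(1/4) = (8·7.3³·23·0.30374 / (81.0×10³))^0.25
  = (0.26841)^0.25 = 0.7198 mm

0.720 mm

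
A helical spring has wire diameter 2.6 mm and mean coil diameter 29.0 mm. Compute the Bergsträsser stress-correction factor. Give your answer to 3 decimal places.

1.120

C = D/d = 29.0/2.6 = 11.1538
K_B = (4C+2)/(4C−3) = 46.615/41.615 = 1.1201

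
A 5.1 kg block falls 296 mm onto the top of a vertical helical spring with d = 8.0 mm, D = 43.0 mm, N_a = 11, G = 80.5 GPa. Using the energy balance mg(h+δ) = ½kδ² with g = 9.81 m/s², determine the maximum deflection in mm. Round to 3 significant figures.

26.2 mm

k = Gd⁴/(8D³N_a) = (80.5×10³)(8.0⁴)/(8·43.0³·11) = 47.127 N/mm
W = mg = 5.1 × 9.81 = 50.031 N
½kδ² − Wδ − Wh = 0 → δ = (W + √(W² + 2kWh))/k
δ = (50.031 + √(2503.1 + 1.39582e+06))/47.127 = (50.031 + 1182.5)/47.127 = 26.154 mm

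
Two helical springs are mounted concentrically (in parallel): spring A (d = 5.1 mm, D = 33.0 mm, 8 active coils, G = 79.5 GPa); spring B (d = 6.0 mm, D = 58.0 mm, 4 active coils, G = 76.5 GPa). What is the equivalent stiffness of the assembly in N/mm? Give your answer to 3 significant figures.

39.3 N/mm

k_A = Gd⁴/(8D³N_a) = (79.5×10³)(5.1⁴)/(8·33.0³·8) = 23.384 N/mm
k_B = Gd⁴/(8D³N_a) = (76.5×10³)(6.0⁴)/(8·58.0³·4) = 15.879 N/mm
Parallel: k_eq = 23.384 + 15.879 = 39.264 N/mm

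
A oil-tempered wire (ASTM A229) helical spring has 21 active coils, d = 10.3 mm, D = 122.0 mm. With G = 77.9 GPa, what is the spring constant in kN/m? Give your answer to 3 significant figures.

2.87 kN/m

k = Gd⁴/(8D³N_a) = (77.9×10³ × 10.3⁴) / (8 × 122.0³ × 21)
  = 8.76771e+08 / 3.05062e+08 = 2.8741 N/mm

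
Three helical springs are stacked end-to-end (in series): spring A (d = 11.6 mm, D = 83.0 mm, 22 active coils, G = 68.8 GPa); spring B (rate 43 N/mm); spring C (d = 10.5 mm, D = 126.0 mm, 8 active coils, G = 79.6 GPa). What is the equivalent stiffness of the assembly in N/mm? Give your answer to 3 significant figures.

k_A = Gd⁴/(8D³N_a) = (68.8×10³)(11.6⁴)/(8·83.0³·22) = 12.379 N/mm
k_C = Gd⁴/(8D³N_a) = (79.6×10³)(10.5⁴)/(8·126.0³·8) = 7.5575 N/mm
Series: 1/k_eq = 1/12.379 + 1/43 + 1/7.5575 = 0.23636; k_eq = 4.2309 N/mm

4.23 N/mm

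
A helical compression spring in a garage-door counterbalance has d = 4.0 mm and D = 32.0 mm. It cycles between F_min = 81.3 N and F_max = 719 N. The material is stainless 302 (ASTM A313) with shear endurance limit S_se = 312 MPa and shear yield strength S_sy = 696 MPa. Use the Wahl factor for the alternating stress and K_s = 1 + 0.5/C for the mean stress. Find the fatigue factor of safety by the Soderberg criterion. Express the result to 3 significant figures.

C = D/d = 32.0/4.0 = 8.0000; K_W = (4C−1)/(4C−4)+0.615/C = 1.1840; K_s = 1+0.5/C = 1.0625
F_a = (F_max−F_min)/2 = 318.85 N; F_m = (F_max+F_min)/2 = 400.15 N
τ_a = K_W·8F_aD/(πd³) = 1.1840 × 405.97 = 480.68 MPa
τ_m = K_s·8F_mD/(πd³) = 1.0625 × 509.49 = 541.33 MPa
Soderberg: 1/n_f = τ_a/S_se + τ_m/S_sy = 480.68/312 + 541.33/696 = 1.54064 + 0.77777 = 2.3184
n_f = 1/2.3184 = 0.4313

0.431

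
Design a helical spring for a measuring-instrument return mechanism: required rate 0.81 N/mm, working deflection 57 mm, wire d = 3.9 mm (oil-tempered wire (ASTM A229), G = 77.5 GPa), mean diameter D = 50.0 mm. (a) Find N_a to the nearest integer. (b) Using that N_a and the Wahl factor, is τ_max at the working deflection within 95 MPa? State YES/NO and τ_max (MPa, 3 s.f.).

(a) 22 coils; (b) NO, τ_max = 111 MPa

N_a = Gd⁴/(8D³k) = (77.5×10³)(3.9⁴)/(8·50.0³·0.81) = 22.13 → N_a = 22
Actual rate k = Gd⁴/(8D³·22) = 0.81496 N/mm
Working load F = kδ = 0.81496·57 = 46.453 N
C = 50.0/3.9 = 12.8205; K_W = (4C−1)/(4C−4)+0.615/C = 1.1114
τ_max = K_W·8FD/(πd³) = 1.1114·99.708 = 110.82 MPa
τ_max > 95 MPa → exceeds allowable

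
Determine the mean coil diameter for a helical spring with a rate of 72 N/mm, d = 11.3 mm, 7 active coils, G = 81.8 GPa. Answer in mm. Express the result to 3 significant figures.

69.2 mm

D = (Gd⁴/(8N_a·k))^(1/3) = (81.8×10³·11.3⁴/(8·7·72))^(1/3)
  = (330786)^(1/3) = 69.1590 mm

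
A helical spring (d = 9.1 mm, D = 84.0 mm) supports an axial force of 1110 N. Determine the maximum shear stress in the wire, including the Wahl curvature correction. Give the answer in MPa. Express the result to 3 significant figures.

Spring index C = D/d = 84.0/9.1 = 9.2308
K_W = (4C−1)/(4C−4) + 0.615/C = 35.923/32.923 + 0.0666 = 1.1577
τ₀ = 8FD/(πd³) = 8·1110·84.0/(π·9.1³) = 745920/2367.4 = 315.08 MPa
τ_max = K·τ₀ = 1.1577 × 315.08 = 364.78 MPa

365 MPa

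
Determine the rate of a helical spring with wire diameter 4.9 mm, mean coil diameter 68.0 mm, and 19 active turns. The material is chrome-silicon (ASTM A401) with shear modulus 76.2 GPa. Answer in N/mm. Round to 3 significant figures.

0.919 N/mm

k = Gd⁴/(8D³N_a) = (76.2×10³ × 4.9⁴) / (8 × 68.0³ × 19)
  = 4.39278e+07 / 4.77937e+07 = 0.91911 N/mm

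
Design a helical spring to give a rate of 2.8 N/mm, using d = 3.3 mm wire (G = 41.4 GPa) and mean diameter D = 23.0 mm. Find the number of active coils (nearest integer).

N_a = Gd⁴/(8D³k) = (41.4×10³ × 3.3⁴)/(8 × 23.0³ × 2.8)
    = 4.90971e+06 / 272541 = 18.01 → 18 coils

18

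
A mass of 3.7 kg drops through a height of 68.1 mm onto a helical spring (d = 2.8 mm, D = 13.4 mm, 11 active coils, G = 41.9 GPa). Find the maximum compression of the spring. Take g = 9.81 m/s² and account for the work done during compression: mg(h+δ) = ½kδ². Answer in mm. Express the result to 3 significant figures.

23.4 mm

k = Gd⁴/(8D³N_a) = (41.9×10³)(2.8⁴)/(8·13.4³·11) = 12.163 N/mm
W = mg = 3.7 × 9.81 = 36.297 N
½kδ² − Wδ − Wh = 0 → δ = (W + √(W² + 2kWh))/k
δ = (36.297 + √(1317.5 + 60130.8))/12.163 = (36.297 + 247.89)/12.163 = 23.364 mm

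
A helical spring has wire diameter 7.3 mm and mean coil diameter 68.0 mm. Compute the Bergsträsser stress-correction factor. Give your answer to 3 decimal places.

C = D/d = 68.0/7.3 = 9.3151
K_B = (4C+2)/(4C−3) = 39.260/34.260 = 1.1459

1.146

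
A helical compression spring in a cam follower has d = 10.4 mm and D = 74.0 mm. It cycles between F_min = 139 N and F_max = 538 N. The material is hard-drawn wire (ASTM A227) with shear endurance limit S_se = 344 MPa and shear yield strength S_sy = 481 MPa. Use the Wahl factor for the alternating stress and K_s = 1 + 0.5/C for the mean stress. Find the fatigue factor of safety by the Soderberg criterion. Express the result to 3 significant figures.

C = D/d = 74.0/10.4 = 7.1154; K_W = (4C−1)/(4C−4)+0.615/C = 1.2091; K_s = 1+0.5/C = 1.0703
F_a = (F_max−F_min)/2 = 199.5 N; F_m = (F_max+F_min)/2 = 338.5 N
τ_a = K_W·8F_aD/(πd³) = 1.2091 × 33.421 = 40.408 MPa
τ_m = K_s·8F_mD/(πd³) = 1.0703 × 56.706 = 60.691 MPa
Soderberg: 1/n_f = τ_a/S_se + τ_m/S_sy = 40.408/344 + 60.691/481 = 0.11747 + 0.12618 = 0.24364
n_f = 1/0.24364 = 4.104

4.10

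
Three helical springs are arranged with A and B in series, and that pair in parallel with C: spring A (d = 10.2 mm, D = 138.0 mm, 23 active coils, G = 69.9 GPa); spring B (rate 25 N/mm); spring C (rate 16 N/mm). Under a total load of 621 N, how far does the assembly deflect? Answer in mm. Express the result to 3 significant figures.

k_A = Gd⁴/(8D³N_a) = (69.9×10³)(10.2⁴)/(8·138.0³·23) = 1.5647 N/mm
Springs A,B series: k_AB = 1/(1/1.5647+1/25) = 1.4725 N/mm; parallel with C: k_eq = 1.4725+16 = 17.473 N/mm
δ = F/k_eq = 621/17.473 = 35.542 mm

35.5 mm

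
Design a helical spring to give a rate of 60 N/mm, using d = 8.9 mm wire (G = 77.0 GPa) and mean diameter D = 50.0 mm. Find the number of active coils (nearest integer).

8

N_a = Gd⁴/(8D³k) = (77.0×10³ × 8.9⁴)/(8 × 50.0³ × 60)
    = 4.83115e+08 / 6e+07 = 8.052 → 8 coils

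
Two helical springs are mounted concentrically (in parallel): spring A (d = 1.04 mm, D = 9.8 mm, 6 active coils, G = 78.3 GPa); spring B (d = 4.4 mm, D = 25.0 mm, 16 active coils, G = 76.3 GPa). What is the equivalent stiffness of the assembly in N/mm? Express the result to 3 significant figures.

k_A = Gd⁴/(8D³N_a) = (78.3×10³)(1.04⁴)/(8·9.8³·6) = 2.0276 N/mm
k_B = Gd⁴/(8D³N_a) = (76.3×10³)(4.4⁴)/(8·25.0³·16) = 14.299 N/mm
Parallel: k_eq = 2.0276 + 14.299 = 16.327 N/mm

16.3 N/mm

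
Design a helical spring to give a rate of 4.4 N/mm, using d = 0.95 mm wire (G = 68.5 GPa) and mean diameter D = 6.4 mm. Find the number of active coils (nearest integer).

N_a = Gd⁴/(8D³k) = (68.5×10³ × 0.95⁴)/(8 × 6.4³ × 4.4)
    = 55793.7 / 9227.47 = 6.046 → 6 coils

6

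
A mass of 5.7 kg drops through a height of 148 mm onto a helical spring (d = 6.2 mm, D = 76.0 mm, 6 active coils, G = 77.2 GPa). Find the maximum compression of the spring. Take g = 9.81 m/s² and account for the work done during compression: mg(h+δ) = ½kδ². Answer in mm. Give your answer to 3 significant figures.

66.6 mm

k = Gd⁴/(8D³N_a) = (77.2×10³)(6.2⁴)/(8·76.0³·6) = 5.4138 N/mm
W = mg = 5.7 × 9.81 = 55.917 N
½kδ² − Wδ − Wh = 0 → δ = (W + √(W² + 2kWh))/k
δ = (55.917 + √(3126.7 + 89606.1))/5.4138 = (55.917 + 304.52)/5.4138 = 66.578 mm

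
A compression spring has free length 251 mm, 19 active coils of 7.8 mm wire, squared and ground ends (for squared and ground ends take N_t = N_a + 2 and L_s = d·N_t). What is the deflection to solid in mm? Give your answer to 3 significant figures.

87.2 mm

N_t = 21; L_s = 7.8·21 = 163.8 mm
δ_solid = L₀ − L_s = 251 − 163.8 = 87.2 mm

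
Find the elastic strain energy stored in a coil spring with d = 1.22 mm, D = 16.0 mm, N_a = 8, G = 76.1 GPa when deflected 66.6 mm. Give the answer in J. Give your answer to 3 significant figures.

1.43 J

k = Gd⁴/(8D³N_a) = (76.1×10³)(1.22⁴)/(8·16.0³·8) = 0.64311 N/mm
U = ½kδ² = 0.5 × 0.64311 × 66.6² = 1426.3 N·mm = 1.4263 J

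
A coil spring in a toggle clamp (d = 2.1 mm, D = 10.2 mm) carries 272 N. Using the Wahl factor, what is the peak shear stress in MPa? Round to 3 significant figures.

Spring index C = D/d = 10.2/2.1 = 4.8571
K_W = (4C−1)/(4C−4) + 0.615/C = 18.429/15.429 + 0.1266 = 1.3211
τ₀ = 8FD/(πd³) = 8·272·10.2/(π·2.1³) = 22195.2/29.094 = 762.87 MPa
τ_max = K·τ₀ = 1.3211 × 762.87 = 1007.8 MPa

1010 MPa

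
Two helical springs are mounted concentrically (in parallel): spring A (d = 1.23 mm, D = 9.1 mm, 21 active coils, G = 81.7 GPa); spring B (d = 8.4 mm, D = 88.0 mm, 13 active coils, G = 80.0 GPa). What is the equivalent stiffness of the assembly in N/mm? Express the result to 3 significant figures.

7.10 N/mm

k_A = Gd⁴/(8D³N_a) = (81.7×10³)(1.23⁴)/(8·9.1³·21) = 1.4771 N/mm
k_B = Gd⁴/(8D³N_a) = (80.0×10³)(8.4⁴)/(8·88.0³·13) = 5.6199 N/mm
Parallel: k_eq = 1.4771 + 5.6199 = 7.097 N/mm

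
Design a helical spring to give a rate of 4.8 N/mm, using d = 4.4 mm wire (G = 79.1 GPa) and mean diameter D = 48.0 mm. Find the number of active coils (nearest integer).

N_a = Gd⁴/(8D³k) = (79.1×10³ × 4.4⁴)/(8 × 48.0³ × 4.8)
    = 2.96474e+07 / 4.24673e+06 = 6.981 → 7 coils

7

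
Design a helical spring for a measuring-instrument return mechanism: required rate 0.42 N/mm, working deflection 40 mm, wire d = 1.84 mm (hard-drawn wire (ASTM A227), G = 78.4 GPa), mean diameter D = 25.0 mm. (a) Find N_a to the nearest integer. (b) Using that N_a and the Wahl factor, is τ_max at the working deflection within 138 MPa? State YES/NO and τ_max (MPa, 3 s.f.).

N_a = Gd⁴/(8D³k) = (78.4×10³)(1.84⁴)/(8·25.0³·0.42) = 17.12 → N_a = 17
Actual rate k = Gd⁴/(8D³·17) = 0.42289 N/mm
Working load F = kδ = 0.42289·40 = 16.916 N
C = 25.0/1.84 = 13.5870; K_W = (4C−1)/(4C−4)+0.615/C = 1.1048
τ_max = K_W·8FD/(πd³) = 1.1048·172.87 = 190.99 MPa
τ_max > 138 MPa → exceeds allowable

(a) 17 coils; (b) NO, τ_max = 191 MPa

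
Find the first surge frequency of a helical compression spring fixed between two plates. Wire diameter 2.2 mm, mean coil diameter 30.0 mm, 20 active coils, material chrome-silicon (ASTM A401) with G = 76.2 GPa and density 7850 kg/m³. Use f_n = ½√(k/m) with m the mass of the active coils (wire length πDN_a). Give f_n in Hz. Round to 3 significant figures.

42.9 Hz

k = Gd⁴/(8D³N_a) = (76.2×10³)(2.2⁴)/(8·30.0³·20) = 0.4132 N/mm = 413.2 N/m
Wire length L = πDN_a = π·30.0·20 = 1885 mm
m = ρ·(πd²/4)·L = 7850 × 3.8013×10⁻⁶ m² × 1.885 m = 0.056248 kg
f_n = ½√(k/m) = 0.5·√(413.2/0.056248) = 0.5·√(7346.1) = 42.855 Hz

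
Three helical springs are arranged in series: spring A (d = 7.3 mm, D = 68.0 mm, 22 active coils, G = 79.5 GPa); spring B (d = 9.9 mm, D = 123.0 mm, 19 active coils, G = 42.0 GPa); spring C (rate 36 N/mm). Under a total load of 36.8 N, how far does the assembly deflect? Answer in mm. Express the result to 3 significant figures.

35.8 mm

k_A = Gd⁴/(8D³N_a) = (79.5×10³)(7.3⁴)/(8·68.0³·22) = 4.0796 N/mm
k_B = Gd⁴/(8D³N_a) = (42.0×10³)(9.9⁴)/(8·123.0³·19) = 1.4264 N/mm
Series: 1/k_eq = 1/4.0796 + 1/1.4264 + 1/36 = 0.97398; k_eq = 1.0267 N/mm
δ = F/k_eq = 36.8/1.0267 = 35.843 mm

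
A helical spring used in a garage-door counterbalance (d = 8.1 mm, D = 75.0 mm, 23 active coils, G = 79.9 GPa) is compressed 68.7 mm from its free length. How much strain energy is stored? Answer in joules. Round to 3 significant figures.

10.5 J

k = Gd⁴/(8D³N_a) = (79.9×10³)(8.1⁴)/(8·75.0³·23) = 4.4308 N/mm
U = ½kδ² = 0.5 × 4.4308 × 68.7² = 10456 N·mm = 10.456 J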